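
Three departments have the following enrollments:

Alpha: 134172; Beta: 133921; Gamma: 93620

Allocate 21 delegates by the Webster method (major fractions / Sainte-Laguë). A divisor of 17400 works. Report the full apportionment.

With modified divisor 17400: modified quotas Alpha 7.711, Beta 7.697, Gamma 5.380.
Rounding to the nearest integer: Alpha 8, Beta 8, Gamma 5 (total 21).

Alpha 8, Beta 8, Gamma 5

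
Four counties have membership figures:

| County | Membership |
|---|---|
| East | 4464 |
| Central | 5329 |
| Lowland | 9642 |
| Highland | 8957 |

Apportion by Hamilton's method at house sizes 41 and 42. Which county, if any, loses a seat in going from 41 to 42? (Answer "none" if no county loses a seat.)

none

At 41 seats: East 6, Central 8, Lowland 14, Highland 13.
At 42 seats: East 7, Central 8, Lowland 14, Highland 13.
No county's allocation decreased.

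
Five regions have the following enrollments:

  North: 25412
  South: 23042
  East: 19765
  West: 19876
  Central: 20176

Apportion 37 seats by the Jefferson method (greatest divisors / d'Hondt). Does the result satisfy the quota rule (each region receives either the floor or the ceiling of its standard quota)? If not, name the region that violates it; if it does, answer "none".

Standard quotas: North 8.684, South 7.874, East 6.754, West 6.792, Central 6.895.
Jefferson allocation: North 8, South 8, East 7, West 7, Central 7.
Every allocation lies between the lower and upper quota.

none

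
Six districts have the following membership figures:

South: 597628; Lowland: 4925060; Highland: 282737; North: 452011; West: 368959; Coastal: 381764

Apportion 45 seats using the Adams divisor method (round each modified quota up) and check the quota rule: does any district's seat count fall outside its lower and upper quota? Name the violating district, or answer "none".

Standard quotas: South 3.837, Lowland 31.624, Highland 1.815, North 2.902, West 2.369, Coastal 2.451.
Adams allocation: South 4, Lowland 30, Highland 2, North 3, West 3, Coastal 3.
Lowland has quota 31.624 (lower 31, upper 32) but receives 30 — outside the quota interval.

Lowland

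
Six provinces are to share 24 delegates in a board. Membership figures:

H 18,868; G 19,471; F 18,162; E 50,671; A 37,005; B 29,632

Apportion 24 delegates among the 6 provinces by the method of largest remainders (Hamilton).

The standard divisor is 173809/24 ≈ 7242.042.
Standard quotas: H 2.6053, G 2.6886, F 2.5079, E 6.9968, A 5.1097, B 4.0917.
Lower quotas: H 2, G 2, F 2, E 6, A 5, B 4 (sum 21, leaving 3 seats).
Remainders in descending order: E 0.9968, G 0.6886, H 0.6053, F 0.5079, A 0.1097, B 0.0917.
Largest remainders: E, G, H receive the extra seats.

H: 3, G: 3, F: 2, E: 7, A: 5, B: 4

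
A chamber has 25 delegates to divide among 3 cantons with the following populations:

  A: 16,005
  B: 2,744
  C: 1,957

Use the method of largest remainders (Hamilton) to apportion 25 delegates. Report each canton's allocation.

A 19, B 3, C 3

Standard divisor: 20706 ÷ 25 ≈ 828.24.
Standard quotas: A 19.3241, B 3.3130, C 2.3628.
Lower quotas: A 19, B 3, C 2 (sum 24, leaving 1 seat).
Remainders in descending order: C 0.3628, A 0.3241, B 0.3130.
The surplus seat goes to C.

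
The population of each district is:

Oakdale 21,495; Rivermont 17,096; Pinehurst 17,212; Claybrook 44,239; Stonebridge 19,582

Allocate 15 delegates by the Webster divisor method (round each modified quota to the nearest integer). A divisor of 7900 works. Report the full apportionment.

With modified divisor 7900: modified quotas Oakdale 2.721, Rivermont 2.164, Pinehurst 2.179, Claybrook 5.600, Stonebridge 2.479.
Rounding to the nearest integer: Oakdale 3, Rivermont 2, Pinehurst 2, Claybrook 6, Stonebridge 2 (total 15).

Oakdale 3, Rivermont 2, Pinehurst 2, Claybrook 6, Stonebridge 2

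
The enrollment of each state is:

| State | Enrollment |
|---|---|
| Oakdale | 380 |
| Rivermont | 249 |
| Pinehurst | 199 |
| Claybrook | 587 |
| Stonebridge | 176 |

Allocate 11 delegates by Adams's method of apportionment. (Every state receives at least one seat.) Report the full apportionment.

Standard divisor 1591/11 ≈ 144.636; standard quotas: Oakdale 2.627, Rivermont 1.722, Pinehurst 1.376, Claybrook 4.058, Stonebridge 1.217.
Rounding up gives 3, 2, 2, 5, 2 = 14 seats, so the divisor must be adjusted.
With modified divisor 193: modified quotas Oakdale 1.969, Rivermont 1.290, Pinehurst 1.031, Claybrook 3.041, Stonebridge 0.912.
Rounding up: Oakdale 2, Rivermont 2, Pinehurst 2, Claybrook 4, Stonebridge 1 (total 11).

Oakdale=2; Rivermont=2; Pinehurst=2; Claybrook=4; Stonebridge=1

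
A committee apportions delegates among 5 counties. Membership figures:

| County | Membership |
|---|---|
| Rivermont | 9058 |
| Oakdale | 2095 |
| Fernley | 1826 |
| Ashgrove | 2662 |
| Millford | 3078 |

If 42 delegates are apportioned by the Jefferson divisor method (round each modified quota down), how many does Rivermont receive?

21

Standard divisor 18719/42 ≈ 445.69; standard quotas: Rivermont 20.324, Oakdale 4.701, Fernley 4.097, Ashgrove 5.973, Millford 6.906.
Rounding down gives 20, 4, 4, 5, 6 = 39 seats, so the divisor must be adjusted.
With modified divisor 430: modified quotas Rivermont 21.065, Oakdale 4.872, Fernley 4.247, Ashgrove 6.191, Millford 7.158.
Rounding down: Rivermont 21, Oakdale 4, Fernley 4, Ashgrove 6, Millford 7 (total 42).
Rivermont receives 21.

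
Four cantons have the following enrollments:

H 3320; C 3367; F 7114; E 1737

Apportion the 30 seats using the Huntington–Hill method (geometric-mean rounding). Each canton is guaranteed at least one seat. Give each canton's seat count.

With divisor 516: modified quotas H 6.434, C 6.525, F 13.787, E 3.366.
Geometric-mean thresholds: H √(6·7)=6.481, C √(6·7)=6.481, F √(13·14)=13.491, E √(3·4)=3.464.
Each quota rounded against its threshold gives H 6, C 7, F 14, E 3 (total 30).

H: 6; C: 7; F: 14; E: 3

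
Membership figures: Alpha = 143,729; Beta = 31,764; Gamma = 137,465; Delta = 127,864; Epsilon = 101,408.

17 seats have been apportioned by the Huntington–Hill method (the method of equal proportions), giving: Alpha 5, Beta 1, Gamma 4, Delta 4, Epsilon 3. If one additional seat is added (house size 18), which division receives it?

Gamma

Priority for the next seat is population ÷ (√(s·(s+1))).
Priorities: Alpha 26241.205, Beta 22460.540, Gamma 30738.108, Delta 28591.260, Epsilon 29273.968.
Highest priority: Gamma.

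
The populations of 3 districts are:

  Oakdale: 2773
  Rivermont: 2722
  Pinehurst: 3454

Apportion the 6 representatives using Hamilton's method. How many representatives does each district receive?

Oakdale: 2, Rivermont: 2, Pinehurst: 2

Standard divisor: 8949 ÷ 6 ≈ 1491.5.
Standard quotas: Oakdale 1.859, Rivermont 1.825, Pinehurst 2.316.
Lower quotas: Oakdale 1, Rivermont 1, Pinehurst 2 (sum 4, leaving 2 seats).
Remainders in descending order: Oakdale 0.859, Rivermont 0.825, Pinehurst 0.316.
Largest remainders: Oakdale, Rivermont receive the extra seats.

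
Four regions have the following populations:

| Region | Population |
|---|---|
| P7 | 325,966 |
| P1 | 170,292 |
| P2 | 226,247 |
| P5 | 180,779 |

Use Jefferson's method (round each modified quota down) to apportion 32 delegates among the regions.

Standard divisor 903284/32 ≈ 28227.625; standard quotas: P7 11.548, P1 6.033, P2 8.015, P5 6.404.
Rounding down gives 11, 6, 8, 6 = 31 seats, so the divisor must be adjusted.
With modified divisor 26500: modified quotas P7 12.301, P1 6.426, P2 8.538, P5 6.822.
Rounding down: P7 12, P1 6, P2 8, P5 6 (total 32).

P7 12; P1 6; P2 8; P5 6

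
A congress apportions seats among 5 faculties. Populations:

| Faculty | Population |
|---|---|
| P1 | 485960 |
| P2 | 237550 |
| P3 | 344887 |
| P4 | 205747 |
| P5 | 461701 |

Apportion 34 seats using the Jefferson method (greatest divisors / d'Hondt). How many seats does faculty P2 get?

4

Standard divisor 1735845/34 ≈ 51054.265; standard quotas: P1 9.518, P2 4.653, P3 6.755, P4 4.030, P5 9.043.
Rounding down gives 9, 4, 6, 4, 9 = 32 seats, so the divisor must be adjusted.
With modified divisor 48100: modified quotas P1 10.103, P2 4.939, P3 7.170, P4 4.277, P5 9.599.
Rounding down: P1 10, P2 4, P3 7, P4 4, P5 9 (total 34).
P2 receives 4.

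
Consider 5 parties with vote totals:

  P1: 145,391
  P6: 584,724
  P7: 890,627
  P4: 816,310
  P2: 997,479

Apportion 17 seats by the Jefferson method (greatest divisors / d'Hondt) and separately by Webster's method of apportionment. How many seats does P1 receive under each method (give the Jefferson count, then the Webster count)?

Jefferson: P1 0, P6 3, P7 5, P4 4, P2 5.
Webster: P1 1, P6 3, P7 4, P4 4, P2 5.
P1 gets 0 under Jefferson and 1 under Webster.

0 and 1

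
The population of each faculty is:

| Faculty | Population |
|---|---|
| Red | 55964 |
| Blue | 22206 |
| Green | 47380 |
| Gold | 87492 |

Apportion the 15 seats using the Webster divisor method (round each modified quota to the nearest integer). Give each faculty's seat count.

Red: 4, Blue: 2, Green: 3, Gold: 6

Standard divisor 213042/15 ≈ 14202.8; standard quotas: Red 3.940, Blue 1.563, Green 3.336, Gold 6.160.
Rounding to the nearest integer gives Red 4, Blue 2, Green 3, Gold 6 — total 15, matching the house size, so no adjustment is needed.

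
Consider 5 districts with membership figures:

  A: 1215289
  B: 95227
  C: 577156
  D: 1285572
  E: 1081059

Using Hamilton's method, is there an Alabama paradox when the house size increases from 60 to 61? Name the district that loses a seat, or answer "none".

At 60 seats: A 17, B 2, C 8, D 18, E 15.
At 61 seats: A 17, B 1, C 8, D 19, E 16.
B drops from 2 to 1.

B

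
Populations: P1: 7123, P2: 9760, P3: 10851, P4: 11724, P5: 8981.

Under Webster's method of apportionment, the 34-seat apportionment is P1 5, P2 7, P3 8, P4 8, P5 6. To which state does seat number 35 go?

Priority for the next seat is population ÷ (current seats + 0.5).
Priorities: P1 1295.091, P2 1301.333, P3 1276.588, P4 1379.294, P5 1381.692.
Highest priority: P5.

P5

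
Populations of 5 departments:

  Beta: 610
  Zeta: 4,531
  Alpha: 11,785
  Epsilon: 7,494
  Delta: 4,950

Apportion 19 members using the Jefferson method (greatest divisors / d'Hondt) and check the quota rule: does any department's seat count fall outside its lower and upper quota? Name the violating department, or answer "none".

Standard quotas: Beta 0.395, Zeta 2.931, Alpha 7.624, Epsilon 4.848, Delta 3.202.
Jefferson allocation: Beta 0, Zeta 3, Alpha 8, Epsilon 5, Delta 3.
Every allocation lies between the lower and upper quota.

none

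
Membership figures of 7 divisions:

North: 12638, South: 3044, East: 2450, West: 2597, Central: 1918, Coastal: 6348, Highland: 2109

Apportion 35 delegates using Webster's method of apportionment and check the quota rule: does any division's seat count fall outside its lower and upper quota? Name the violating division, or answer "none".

Standard quotas: North 14.221, South 3.425, East 2.757, West 2.922, Central 2.158, Coastal 7.143, Highland 2.373.
Webster allocation: North 15, South 3, East 3, West 3, Central 2, Coastal 7, Highland 2.
Every allocation lies between the lower and upper quota.

none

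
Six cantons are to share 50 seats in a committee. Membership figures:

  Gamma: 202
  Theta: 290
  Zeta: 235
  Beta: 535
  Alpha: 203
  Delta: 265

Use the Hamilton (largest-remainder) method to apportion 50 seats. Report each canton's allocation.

Gamma: 6, Theta: 8, Zeta: 7, Beta: 15, Alpha: 6, Delta: 8

Total 1730; standard divisor 1730/50 ≈ 34.6.
Standard quotas: Gamma 5.838, Theta 8.382, Zeta 6.792, Beta 15.462, Alpha 5.867, Delta 7.659.
Lower quotas: Gamma 5, Theta 8, Zeta 6, Beta 15, Alpha 5, Delta 7 (sum 46, leaving 4 seats).
Remainders in descending order: Alpha 0.867, Gamma 0.838, Zeta 0.792, Delta 0.659, Beta 0.462, Theta 0.382.
The surplus seats go to Alpha, Gamma, Zeta, Delta.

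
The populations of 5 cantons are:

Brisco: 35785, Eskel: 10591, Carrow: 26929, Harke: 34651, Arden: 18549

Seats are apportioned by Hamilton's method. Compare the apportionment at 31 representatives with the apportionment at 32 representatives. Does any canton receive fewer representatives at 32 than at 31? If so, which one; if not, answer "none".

Eskel

At 31 seats: Brisco 9, Eskel 3, Carrow 7, Harke 8, Arden 4.
At 32 seats: Brisco 9, Eskel 2, Carrow 7, Harke 9, Arden 5.
Eskel drops from 3 to 2.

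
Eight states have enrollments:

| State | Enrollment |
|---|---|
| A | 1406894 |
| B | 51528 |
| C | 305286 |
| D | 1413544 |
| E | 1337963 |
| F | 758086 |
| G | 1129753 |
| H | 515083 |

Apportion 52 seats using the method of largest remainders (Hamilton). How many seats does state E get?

10

The standard divisor is 6918137/52 ≈ 133041.096.
Standard quotas: A 10.5749, B 0.3873, C 2.2947, D 10.6249, E 10.0568, F 5.6981, G 8.4918, H 3.8716.
Lower quotas: A 10, B 0, C 2, D 10, E 10, F 5, G 8, H 3 (sum 48, leaving 4 seats).
Remainders in descending order: H 0.8716, F 0.6981, D 0.6249, A 0.5749, G 0.4918, B 0.3873, C 0.2947, E 0.0568.
Largest remainders: H, F, D, A receive the extra seats.
E receives 10.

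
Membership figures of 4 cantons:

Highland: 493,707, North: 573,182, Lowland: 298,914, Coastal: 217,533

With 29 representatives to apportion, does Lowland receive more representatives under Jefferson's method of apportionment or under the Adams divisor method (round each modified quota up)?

Jefferson: Highland 9, North 11, Lowland 5, Coastal 4.
Adams: Highland 9, North 10, Lowland 6, Coastal 4.
Lowland gets 5 under Jefferson and 6 under Adams.

Adams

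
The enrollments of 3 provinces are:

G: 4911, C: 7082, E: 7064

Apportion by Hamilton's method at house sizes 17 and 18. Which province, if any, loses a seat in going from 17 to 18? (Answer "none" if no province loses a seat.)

G

At 17 seats: G 5, C 6, E 6.
At 18 seats: G 4, C 7, E 7.
G drops from 5 to 4.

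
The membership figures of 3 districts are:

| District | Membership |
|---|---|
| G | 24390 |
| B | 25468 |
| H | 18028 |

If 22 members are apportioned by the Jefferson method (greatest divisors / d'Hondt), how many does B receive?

8

Standard divisor 67886/22 ≈ 3085.727; standard quotas: G 7.904, B 8.253, H 5.842.
Rounding down gives 7, 8, 5 = 20 seats, so the divisor must be adjusted.
With modified divisor 2900: modified quotas G 8.410, B 8.782, H 6.217.
Rounding down: G 8, B 8, H 6 (total 22).
B receives 8.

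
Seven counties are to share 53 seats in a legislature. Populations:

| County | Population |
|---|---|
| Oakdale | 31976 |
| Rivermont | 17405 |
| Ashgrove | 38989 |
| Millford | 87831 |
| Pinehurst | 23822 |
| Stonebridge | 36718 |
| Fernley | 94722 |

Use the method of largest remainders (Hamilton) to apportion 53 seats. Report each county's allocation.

The standard divisor is 331463/53 ≈ 6254.019.
Standard quotas: Oakdale 5.1129, Rivermont 2.7830, Ashgrove 6.2342, Millford 14.0439, Pinehurst 3.8091, Stonebridge 5.8711, Fernley 15.1458.
Lower quotas: Oakdale 5, Rivermont 2, Ashgrove 6, Millford 14, Pinehurst 3, Stonebridge 5, Fernley 15 (sum 50, leaving 3 seats).
Remainders in descending order: Stonebridge 0.8711, Pinehurst 0.8091, Rivermont 0.7830, Ashgrove 0.2342, Fernley 0.1458, Oakdale 0.1129, Millford 0.0439.
The surplus seats go to Stonebridge, Pinehurst, Rivermont.

Oakdale 5; Rivermont 3; Ashgrove 6; Millford 14; Pinehurst 4; Stonebridge 6; Fernley 15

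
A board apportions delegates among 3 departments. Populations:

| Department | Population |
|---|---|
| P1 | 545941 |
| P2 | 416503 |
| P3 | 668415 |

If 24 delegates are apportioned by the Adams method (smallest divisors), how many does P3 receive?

Standard divisor 1630859/24 ≈ 67952.458; standard quotas: P1 8.034, P2 6.129, P3 9.837.
Rounding up gives 9, 7, 10 = 26 seats, so the divisor must be adjusted.
With modified divisor 71800: modified quotas P1 7.604, P2 5.801, P3 9.309.
Rounding up: P1 8, P2 6, P3 10 (total 24).
P3 receives 10.

10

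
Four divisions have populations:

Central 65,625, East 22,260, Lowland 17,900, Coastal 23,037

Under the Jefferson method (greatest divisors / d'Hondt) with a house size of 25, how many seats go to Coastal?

4

Standard divisor 128822/25 ≈ 5152.88; standard quotas: Central 12.736, East 4.320, Lowland 3.474, Coastal 4.471.
Rounding down gives 12, 4, 3, 4 = 23 seats, so the divisor must be adjusted.
With modified divisor 4650: modified quotas Central 14.113, East 4.787, Lowland 3.849, Coastal 4.954.
Rounding down: Central 14, East 4, Lowland 3, Coastal 4 (total 25).
Coastal receives 4.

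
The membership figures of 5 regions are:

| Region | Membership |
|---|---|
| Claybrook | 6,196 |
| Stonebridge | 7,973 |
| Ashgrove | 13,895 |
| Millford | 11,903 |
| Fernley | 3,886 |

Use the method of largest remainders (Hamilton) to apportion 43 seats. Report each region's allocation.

Claybrook: 6, Stonebridge: 8, Ashgrove: 13, Millford: 12, Fernley: 4

Total 43853; standard divisor 43853/43 ≈ 1019.837.
Standard quotas: Claybrook 6.0755, Stonebridge 7.8179, Ashgrove 13.6247, Millford 11.6715, Fernley 3.8104.
Lower quotas: Claybrook 6, Stonebridge 7, Ashgrove 13, Millford 11, Fernley 3 (sum 40, leaving 3 seats).
Remainders in descending order: Stonebridge 0.8179, Fernley 0.8104, Millford 0.6715, Ashgrove 0.6247, Claybrook 0.0755.
The surplus seats go to Stonebridge, Fernley, Millford.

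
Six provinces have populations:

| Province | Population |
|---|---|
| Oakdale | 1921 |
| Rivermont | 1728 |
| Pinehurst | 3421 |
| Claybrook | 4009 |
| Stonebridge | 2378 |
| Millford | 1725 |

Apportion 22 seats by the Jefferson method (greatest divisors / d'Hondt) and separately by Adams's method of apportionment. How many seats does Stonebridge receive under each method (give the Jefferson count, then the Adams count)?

Jefferson: Oakdale 3, Rivermont 2, Pinehurst 5, Claybrook 6, Stonebridge 4, Millford 2.
Adams: Oakdale 3, Rivermont 3, Pinehurst 5, Claybrook 5, Stonebridge 3, Millford 3.
Stonebridge gets 4 under Jefferson and 3 under Adams.

4 and 3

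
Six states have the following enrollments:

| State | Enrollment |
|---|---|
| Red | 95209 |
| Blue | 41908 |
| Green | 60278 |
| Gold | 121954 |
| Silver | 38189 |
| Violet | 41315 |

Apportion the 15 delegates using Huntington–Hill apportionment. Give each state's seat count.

With divisor 27377: modified quotas Red 3.478, Blue 1.531, Green 2.202, Gold 4.455, Silver 1.395, Violet 1.509.
Geometric-mean thresholds: Red √(3·4)=3.464, Blue √(1·2)=1.414, Green √(2·3)=2.449, Gold √(4·5)=4.472, Silver √(1·2)=1.414, Violet √(1·2)=1.414.
Each quota rounded against its threshold gives Red 4, Blue 2, Green 2, Gold 4, Silver 1, Violet 2 (total 15).

Red 4, Blue 2, Green 2, Gold 4, Silver 1, Violet 2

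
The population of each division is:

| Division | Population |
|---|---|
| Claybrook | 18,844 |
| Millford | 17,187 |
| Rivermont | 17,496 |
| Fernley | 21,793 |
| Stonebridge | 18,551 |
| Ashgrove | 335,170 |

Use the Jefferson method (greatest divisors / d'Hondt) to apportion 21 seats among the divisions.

Claybrook: 1, Millford: 0, Rivermont: 0, Fernley: 1, Stonebridge: 1, Ashgrove: 18

Standard divisor 429041/21 ≈ 20430.524; standard quotas: Claybrook 0.922, Millford 0.841, Rivermont 0.856, Fernley 1.067, Stonebridge 0.908, Ashgrove 16.405.
Rounding down gives 0, 0, 0, 1, 0, 16 = 17 seats, so the divisor must be adjusted.
With modified divisor 18100: modified quotas Claybrook 1.041, Millford 0.950, Rivermont 0.967, Fernley 1.204, Stonebridge 1.025, Ashgrove 18.518.
Rounding down: Claybrook 1, Millford 0, Rivermont 0, Fernley 1, Stonebridge 1, Ashgrove 18 (total 21).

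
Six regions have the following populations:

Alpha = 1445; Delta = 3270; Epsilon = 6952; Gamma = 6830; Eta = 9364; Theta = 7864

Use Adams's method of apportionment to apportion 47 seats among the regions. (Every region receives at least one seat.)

Alpha 2, Delta 5, Epsilon 9, Gamma 9, Eta 12, Theta 10

Standard divisor 35725/47 ≈ 760.106; standard quotas: Alpha 1.901, Delta 4.302, Epsilon 9.146, Gamma 8.986, Eta 12.319, Theta 10.346.
Rounding up gives 2, 5, 10, 9, 13, 11 = 50 seats, so the divisor must be adjusted.
With modified divisor 800: modified quotas Alpha 1.806, Delta 4.088, Epsilon 8.690, Gamma 8.537, Eta 11.705, Theta 9.830.
Rounding up: Alpha 2, Delta 5, Epsilon 9, Gamma 9, Eta 12, Theta 10 (total 47).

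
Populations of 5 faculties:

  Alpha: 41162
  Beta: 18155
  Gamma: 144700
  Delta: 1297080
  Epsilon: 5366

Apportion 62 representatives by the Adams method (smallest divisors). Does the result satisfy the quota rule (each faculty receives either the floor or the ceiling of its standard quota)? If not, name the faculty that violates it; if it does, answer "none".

Delta

Standard quotas: Alpha 1.694, Beta 0.747, Gamma 5.955, Delta 53.383, Epsilon 0.221.
Adams allocation: Alpha 2, Beta 1, Gamma 6, Delta 52, Epsilon 1.
Delta has quota 53.383 (lower 53, upper 54) but receives 52 — outside the quota interval.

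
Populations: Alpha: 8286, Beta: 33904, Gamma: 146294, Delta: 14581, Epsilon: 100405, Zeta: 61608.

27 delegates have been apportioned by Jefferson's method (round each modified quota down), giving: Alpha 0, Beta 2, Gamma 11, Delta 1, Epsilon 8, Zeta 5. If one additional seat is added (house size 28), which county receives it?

Gamma

Priority for the next seat is population ÷ (current seats + 1).
Priorities: Alpha 8286.000, Beta 11301.333, Gamma 12191.167, Delta 7290.500, Epsilon 11156.111, Zeta 10268.000.
Highest priority: Gamma.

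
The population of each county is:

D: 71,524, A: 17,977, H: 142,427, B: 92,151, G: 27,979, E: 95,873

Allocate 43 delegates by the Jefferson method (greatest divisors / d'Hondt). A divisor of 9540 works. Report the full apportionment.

D 7, A 1, H 14, B 9, G 2, E 10

With modified divisor 9540: modified quotas D 7.497, A 1.884, H 14.929, B 9.659, G 2.933, E 10.050.
Rounding down: D 7, A 1, H 14, B 9, G 2, E 10 (total 43).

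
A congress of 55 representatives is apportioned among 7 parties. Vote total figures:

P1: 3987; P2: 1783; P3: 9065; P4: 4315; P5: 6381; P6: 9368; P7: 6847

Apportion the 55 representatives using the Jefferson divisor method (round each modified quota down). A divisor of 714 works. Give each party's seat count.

P1 5, P2 2, P3 12, P4 6, P5 8, P6 13, P7 9

With modified divisor 714: modified quotas P1 5.584, P2 2.497, P3 12.696, P4 6.043, P5 8.937, P6 13.120, P7 9.590.
Rounding down: P1 5, P2 2, P3 12, P4 6, P5 8, P6 13, P7 9 (total 55).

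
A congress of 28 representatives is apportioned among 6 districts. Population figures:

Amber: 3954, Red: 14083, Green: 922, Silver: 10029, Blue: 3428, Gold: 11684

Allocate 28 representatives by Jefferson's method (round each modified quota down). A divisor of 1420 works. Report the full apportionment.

Amber 2, Red 9, Green 0, Silver 7, Blue 2, Gold 8

With modified divisor 1420: modified quotas Amber 2.785, Red 9.918, Green 0.649, Silver 7.063, Blue 2.414, Gold 8.228.
Rounding down: Amber 2, Red 9, Green 0, Silver 7, Blue 2, Gold 8 (total 28).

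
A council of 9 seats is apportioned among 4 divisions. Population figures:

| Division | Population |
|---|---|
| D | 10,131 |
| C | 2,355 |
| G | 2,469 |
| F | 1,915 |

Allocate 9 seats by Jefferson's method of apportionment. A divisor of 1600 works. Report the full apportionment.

With modified divisor 1600: modified quotas D 6.332, C 1.472, G 1.543, F 1.197.
Rounding down: D 6, C 1, G 1, F 1 (total 9).

D=6; C=1; G=1; F=1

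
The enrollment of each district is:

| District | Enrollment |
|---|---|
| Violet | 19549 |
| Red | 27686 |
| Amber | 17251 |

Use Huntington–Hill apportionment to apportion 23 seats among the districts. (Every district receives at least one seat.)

With divisor 2790: modified quotas Violet 7.007, Red 9.923, Amber 6.183.
Geometric-mean thresholds: Violet √(7·8)=7.483, Red √(9·10)=9.487, Amber √(6·7)=6.481.
Each quota rounded against its threshold gives Violet 7, Red 10, Amber 6 (total 23).

Violet=7, Red=10, Amber=6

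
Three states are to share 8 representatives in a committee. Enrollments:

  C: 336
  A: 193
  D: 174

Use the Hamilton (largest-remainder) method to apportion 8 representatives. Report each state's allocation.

C=4; A=2; D=2

The standard divisor is 703/8 ≈ 87.875.
Standard quotas: C 3.824, A 2.196, D 1.980.
Lower quotas: C 3, A 2, D 1 (sum 6, leaving 2 seats).
Remainders in descending order: D 0.980, C 0.824, A 0.196.
The surplus seats go to D, C.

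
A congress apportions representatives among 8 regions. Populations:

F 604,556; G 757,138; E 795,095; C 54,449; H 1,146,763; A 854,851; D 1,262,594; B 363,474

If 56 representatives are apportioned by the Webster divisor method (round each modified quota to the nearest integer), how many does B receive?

3

Standard divisor 5838920/56 ≈ 104266.429; standard quotas: F 5.798, G 7.262, E 7.626, C 0.522, H 10.998, A 8.199, D 12.109, B 3.486.
Rounding to the nearest integer gives F 6, G 7, E 8, C 1, H 11, A 8, D 12, B 3 — total 56, matching the house size, so no adjustment is needed.
B receives 3.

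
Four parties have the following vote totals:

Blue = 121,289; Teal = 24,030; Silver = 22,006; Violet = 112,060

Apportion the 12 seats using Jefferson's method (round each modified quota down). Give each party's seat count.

Blue 5, Teal 1, Silver 1, Violet 5

Standard divisor 279385/12 ≈ 23282.083; standard quotas: Blue 5.210, Teal 1.032, Silver 0.945, Violet 4.813.
Rounding down gives 5, 1, 0, 4 = 10 seats, so the divisor must be adjusted.
With modified divisor 21100: modified quotas Blue 5.748, Teal 1.139, Silver 1.043, Violet 5.311.
Rounding down: Blue 5, Teal 1, Silver 1, Violet 5 (total 12).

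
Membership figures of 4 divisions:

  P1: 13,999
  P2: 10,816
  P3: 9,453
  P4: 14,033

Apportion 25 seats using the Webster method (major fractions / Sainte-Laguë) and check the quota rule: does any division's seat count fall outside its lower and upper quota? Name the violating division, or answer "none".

none

Standard quotas: P1 7.246, P2 5.598, P3 4.893, P4 7.263.
Webster allocation: P1 7, P2 6, P3 5, P4 7.
Every allocation lies between the lower and upper quota.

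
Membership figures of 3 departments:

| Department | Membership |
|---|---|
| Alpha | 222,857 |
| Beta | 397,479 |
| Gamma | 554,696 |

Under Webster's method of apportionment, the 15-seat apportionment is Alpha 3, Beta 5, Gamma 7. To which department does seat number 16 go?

Gamma

Priority for the next seat is population ÷ (current seats + 0.5).
Priorities: Alpha 63673.429, Beta 72268.909, Gamma 73959.467.
Highest priority: Gamma.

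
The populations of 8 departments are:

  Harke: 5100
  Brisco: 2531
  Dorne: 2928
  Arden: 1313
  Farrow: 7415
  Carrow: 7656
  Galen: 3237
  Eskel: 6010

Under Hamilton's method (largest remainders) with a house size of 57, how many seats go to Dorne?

5

Total 36190; standard divisor 36190/57 ≈ 634.912.
Standard quotas: Harke 8.0326, Brisco 3.9864, Dorne 4.6117, Arden 2.0680, Farrow 11.6788, Carrow 12.0584, Galen 5.0983, Eskel 9.4659.
Lower quotas: Harke 8, Brisco 3, Dorne 4, Arden 2, Farrow 11, Carrow 12, Galen 5, Eskel 9 (sum 54, leaving 3 seats).
Remainders in descending order: Brisco 0.9864, Farrow 0.6788, Dorne 0.6117, Eskel 0.4659, Galen 0.0983, Arden 0.0680, Carrow 0.0584, Harke 0.0326.
The surplus seats go to Brisco, Farrow, Dorne.
Dorne receives 5.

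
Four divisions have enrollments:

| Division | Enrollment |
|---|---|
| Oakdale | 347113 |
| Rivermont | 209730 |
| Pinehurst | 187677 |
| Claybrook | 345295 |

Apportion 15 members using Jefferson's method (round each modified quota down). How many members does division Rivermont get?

3

Standard divisor 1089815/15 ≈ 72654.333; standard quotas: Oakdale 4.778, Rivermont 2.887, Pinehurst 2.583, Claybrook 4.753.
Rounding down gives 4, 2, 2, 4 = 12 seats, so the divisor must be adjusted.
With modified divisor 65800: modified quotas Oakdale 5.275, Rivermont 3.187, Pinehurst 2.852, Claybrook 5.248.
Rounding down: Oakdale 5, Rivermont 3, Pinehurst 2, Claybrook 5 (total 15).
Rivermont receives 3.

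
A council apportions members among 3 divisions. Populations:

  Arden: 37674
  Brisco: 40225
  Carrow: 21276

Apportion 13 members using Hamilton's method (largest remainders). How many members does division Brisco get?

Standard divisor: 99175 ÷ 13 ≈ 7628.846.
Standard quotas: Arden 4.9384, Brisco 5.2728, Carrow 2.7889.
Lower quotas: Arden 4, Brisco 5, Carrow 2 (sum 11, leaving 2 seats).
Remainders in descending order: Arden 0.9384, Carrow 0.7889, Brisco 0.2728.
Largest remainders: Arden, Carrow receive the extra seats.
Brisco receives 5.

5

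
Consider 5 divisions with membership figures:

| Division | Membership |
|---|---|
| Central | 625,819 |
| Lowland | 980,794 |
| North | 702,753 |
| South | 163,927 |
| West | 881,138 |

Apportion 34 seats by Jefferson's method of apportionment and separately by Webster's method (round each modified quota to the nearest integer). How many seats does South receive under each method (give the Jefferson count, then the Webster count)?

1 and 2

Jefferson: Central 7, Lowland 10, North 7, South 1, West 9.
Webster: Central 6, Lowland 10, North 7, South 2, West 9.
South gets 1 under Jefferson and 2 under Webster.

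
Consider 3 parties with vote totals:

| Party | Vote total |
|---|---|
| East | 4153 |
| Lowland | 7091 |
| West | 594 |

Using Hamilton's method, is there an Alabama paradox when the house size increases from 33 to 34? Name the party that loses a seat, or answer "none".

At 33 seats: East 11, Lowland 20, West 2.
At 34 seats: East 12, Lowland 20, West 2.
No party's allocation decreased.

none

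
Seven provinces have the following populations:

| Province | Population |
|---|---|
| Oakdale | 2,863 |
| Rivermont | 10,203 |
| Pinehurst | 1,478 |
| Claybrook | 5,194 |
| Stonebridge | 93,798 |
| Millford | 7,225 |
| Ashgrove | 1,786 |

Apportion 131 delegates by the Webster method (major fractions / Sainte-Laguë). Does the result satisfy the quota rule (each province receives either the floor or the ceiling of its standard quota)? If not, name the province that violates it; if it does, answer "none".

Stonebridge

Standard quotas: Oakdale 3.060, Rivermont 10.907, Pinehurst 1.580, Claybrook 5.552, Stonebridge 100.268, Millford 7.723, Ashgrove 1.909.
Webster allocation: Oakdale 3, Rivermont 11, Pinehurst 2, Claybrook 6, Stonebridge 99, Millford 8, Ashgrove 2.
Stonebridge has quota 100.268 (lower 100, upper 101) but receives 99 — outside the quota interval.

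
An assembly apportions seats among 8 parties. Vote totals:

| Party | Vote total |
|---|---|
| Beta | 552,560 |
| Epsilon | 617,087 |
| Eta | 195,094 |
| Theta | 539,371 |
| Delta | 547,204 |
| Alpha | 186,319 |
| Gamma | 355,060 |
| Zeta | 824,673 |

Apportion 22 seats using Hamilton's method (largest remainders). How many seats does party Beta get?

3

Total 3817368; standard divisor 3817368/22 ≈ 173516.727.
Standard quotas: Beta 3.1845, Epsilon 3.5564, Eta 1.1244, Theta 3.1085, Delta 3.1536, Alpha 1.0738, Gamma 2.0463, Zeta 4.7527.
Lower quotas: Beta 3, Epsilon 3, Eta 1, Theta 3, Delta 3, Alpha 1, Gamma 2, Zeta 4 (sum 20, leaving 2 seats).
Remainders in descending order: Zeta 0.7527, Epsilon 0.5564, Beta 0.1845, Delta 0.1536, Eta 0.1244, Theta 0.1085, Alpha 0.0738, Gamma 0.0463.
Largest remainders: Zeta, Epsilon receive the extra seats.
Beta receives 3.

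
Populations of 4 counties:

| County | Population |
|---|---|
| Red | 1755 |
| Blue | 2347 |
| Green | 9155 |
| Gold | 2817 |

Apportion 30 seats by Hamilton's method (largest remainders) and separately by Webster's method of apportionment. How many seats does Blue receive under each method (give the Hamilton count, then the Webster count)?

Hamilton: Red 3, Blue 5, Green 17, Gold 5.
Webster: Red 3, Blue 4, Green 18, Gold 5.
Blue gets 5 under Hamilton and 4 under Webster.

5 and 4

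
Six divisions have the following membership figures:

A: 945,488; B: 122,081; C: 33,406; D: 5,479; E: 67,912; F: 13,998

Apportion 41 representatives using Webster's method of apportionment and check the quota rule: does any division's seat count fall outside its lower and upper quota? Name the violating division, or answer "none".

Standard quotas: A 32.620, B 4.212, C 1.153, D 0.189, E 2.343, F 0.483.
Webster allocation: A 34, B 4, C 1, D 0, E 2, F 0.
A has quota 32.620 (lower 32, upper 33) but receives 34 — outside the quota interval.

A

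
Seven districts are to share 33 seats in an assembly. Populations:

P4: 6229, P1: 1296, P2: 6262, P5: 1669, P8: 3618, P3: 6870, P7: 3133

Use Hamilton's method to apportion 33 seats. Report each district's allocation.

The standard divisor is 29077/33 ≈ 881.121.
Standard quotas: P4 7.0694, P1 1.4709, P2 7.1069, P5 1.8942, P8 4.1061, P3 7.7969, P7 3.5557.
Lower quotas: P4 7, P1 1, P2 7, P5 1, P8 4, P3 7, P7 3 (sum 30, leaving 3 seats).
Remainders in descending order: P5 0.8942, P3 0.7969, P7 0.5557, P1 0.4709, P2 0.1069, P8 0.1061, P4 0.0694.
Largest remainders: P5, P3, P7 receive the extra seats.

P4: 7; P1: 1; P2: 7; P5: 2; P8: 4; P3: 8; P7: 4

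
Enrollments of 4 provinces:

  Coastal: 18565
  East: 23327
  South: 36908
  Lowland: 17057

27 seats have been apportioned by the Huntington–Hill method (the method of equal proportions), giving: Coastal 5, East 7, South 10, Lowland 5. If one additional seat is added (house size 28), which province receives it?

South

Priority for the next seat is population ÷ (√(s·(s+1))).
Priorities: Coastal 3389.490, East 3117.201, South 3519.040, Lowland 3114.168.
Highest priority: South.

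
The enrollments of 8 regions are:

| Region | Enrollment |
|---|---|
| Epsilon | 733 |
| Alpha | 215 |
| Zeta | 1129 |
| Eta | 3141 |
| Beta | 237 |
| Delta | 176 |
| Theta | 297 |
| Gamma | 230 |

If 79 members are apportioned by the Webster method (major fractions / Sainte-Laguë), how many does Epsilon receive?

9

Standard divisor 6158/79 ≈ 77.949; standard quotas: Epsilon 9.404, Alpha 2.758, Zeta 14.484, Eta 40.295, Beta 3.040, Delta 2.258, Theta 3.810, Gamma 2.951.
Rounding to the nearest integer gives 9, 3, 14, 40, 3, 2, 4, 3 = 78 seats, so the divisor must be adjusted.
With modified divisor 77.7: modified quotas Epsilon 9.434, Alpha 2.767, Zeta 14.530, Eta 40.425, Beta 3.050, Delta 2.265, Theta 3.822, Gamma 2.960.
Rounding to the nearest integer: Epsilon 9, Alpha 3, Zeta 15, Eta 40, Beta 3, Delta 2, Theta 4, Gamma 3 (total 79).
Epsilon receives 9.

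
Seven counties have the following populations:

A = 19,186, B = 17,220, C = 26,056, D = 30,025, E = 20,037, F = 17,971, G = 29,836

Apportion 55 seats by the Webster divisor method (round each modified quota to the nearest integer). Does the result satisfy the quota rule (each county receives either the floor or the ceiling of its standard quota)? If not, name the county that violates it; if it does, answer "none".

none

Standard quotas: A 6.582, B 5.907, C 8.938, D 10.300, E 6.873, F 6.165, G 10.235.
Webster allocation: A 7, B 6, C 9, D 10, E 7, F 6, G 10.
Every allocation lies between the lower and upper quota.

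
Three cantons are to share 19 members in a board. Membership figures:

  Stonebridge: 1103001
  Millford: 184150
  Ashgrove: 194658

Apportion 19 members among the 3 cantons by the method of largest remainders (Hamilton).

Stonebridge 14, Millford 2, Ashgrove 3

The standard divisor is 1481809/19 ≈ 77989.947.
Standard quotas: Stonebridge 14.1429, Millford 2.3612, Ashgrove 2.4959.
Lower quotas: Stonebridge 14, Millford 2, Ashgrove 2 (sum 18, leaving 1 seat).
Remainders in descending order: Ashgrove 0.4959, Millford 0.3612, Stonebridge 0.1429.
Largest remainder: Ashgrove receives the extra seat.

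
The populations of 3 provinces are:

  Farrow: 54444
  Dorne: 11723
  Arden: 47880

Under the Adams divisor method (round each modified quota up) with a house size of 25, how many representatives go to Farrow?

Standard divisor 114047/25 ≈ 4561.88; standard quotas: Farrow 11.935, Dorne 2.570, Arden 10.496.
Rounding up gives 12, 3, 11 = 26 seats, so the divisor must be adjusted.
With modified divisor 4900: modified quotas Farrow 11.111, Dorne 2.392, Arden 9.771.
Rounding up: Farrow 12, Dorne 3, Arden 10 (total 25).
Farrow receives 12.

12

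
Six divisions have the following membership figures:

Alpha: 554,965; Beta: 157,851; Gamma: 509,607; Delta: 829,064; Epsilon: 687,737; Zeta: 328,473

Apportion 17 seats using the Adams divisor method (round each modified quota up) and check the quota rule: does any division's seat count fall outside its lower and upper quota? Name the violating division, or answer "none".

Standard quotas: Alpha 3.075, Beta 0.875, Gamma 2.824, Delta 4.594, Epsilon 3.811, Zeta 1.820.
Adams allocation: Alpha 3, Beta 1, Gamma 3, Delta 4, Epsilon 4, Zeta 2.
Every allocation lies between the lower and upper quota.

none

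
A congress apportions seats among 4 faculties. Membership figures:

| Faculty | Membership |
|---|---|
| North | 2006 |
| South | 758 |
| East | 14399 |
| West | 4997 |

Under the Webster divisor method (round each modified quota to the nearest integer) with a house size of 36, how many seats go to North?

Standard divisor 22160/36 ≈ 615.556; standard quotas: North 3.259, South 1.231, East 23.392, West 8.118.
Rounding to the nearest integer gives 3, 1, 23, 8 = 35 seats, so the divisor must be adjusted.
With modified divisor 600: modified quotas North 3.343, South 1.263, East 23.998, West 8.328.
Rounding to the nearest integer: North 3, South 1, East 24, West 8 (total 36).
North receives 3.

3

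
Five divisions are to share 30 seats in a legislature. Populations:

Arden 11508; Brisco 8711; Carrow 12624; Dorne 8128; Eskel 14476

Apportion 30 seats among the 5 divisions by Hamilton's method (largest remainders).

The standard divisor is 55447/30 ≈ 1848.233.
Standard quotas: Arden 6.2265, Brisco 4.7131, Carrow 6.8303, Dorne 4.3977, Eskel 7.8323.
Lower quotas: Arden 6, Brisco 4, Carrow 6, Dorne 4, Eskel 7 (sum 27, leaving 3 seats).
Remainders in descending order: Eskel 0.8323, Carrow 0.8303, Brisco 0.7131, Dorne 0.3977, Arden 0.2265.
The surplus seats go to Eskel, Carrow, Brisco.

Arden=6, Brisco=5, Carrow=7, Dorne=4, Eskel=8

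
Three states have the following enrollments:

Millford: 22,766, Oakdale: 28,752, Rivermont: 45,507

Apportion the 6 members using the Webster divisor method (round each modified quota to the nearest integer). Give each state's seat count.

Millford: 1, Oakdale: 2, Rivermont: 3

Standard divisor 97025/6 ≈ 16170.833; standard quotas: Millford 1.408, Oakdale 1.778, Rivermont 2.814.
Rounding to the nearest integer gives Millford 1, Oakdale 2, Rivermont 3 — total 6, matching the house size, so no adjustment is needed.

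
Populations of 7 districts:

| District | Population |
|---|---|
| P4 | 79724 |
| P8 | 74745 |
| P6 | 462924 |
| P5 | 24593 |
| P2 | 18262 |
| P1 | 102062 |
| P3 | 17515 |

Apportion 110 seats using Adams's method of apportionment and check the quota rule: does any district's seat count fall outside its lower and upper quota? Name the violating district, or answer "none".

P6

Standard quotas: P4 11.246, P8 10.543, P6 65.299, P5 3.469, P2 2.576, P1 14.397, P3 2.471.
Adams allocation: P4 11, P8 11, P6 64, P5 4, P2 3, P1 14, P3 3.
P6 has quota 65.299 (lower 65, upper 66) but receives 64 — outside the quota interval.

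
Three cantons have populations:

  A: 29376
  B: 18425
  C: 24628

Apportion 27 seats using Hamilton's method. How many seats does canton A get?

Total 72429; standard divisor 72429/27 ≈ 2682.556.
Standard quotas: A 10.9508, B 6.8685, C 9.1808.
Lower quotas: A 10, B 6, C 9 (sum 25, leaving 2 seats).
Remainders in descending order: A 0.9508, B 0.8685, C 0.1808.
Largest remainders: A, B receive the extra seats.
A receives 11.

11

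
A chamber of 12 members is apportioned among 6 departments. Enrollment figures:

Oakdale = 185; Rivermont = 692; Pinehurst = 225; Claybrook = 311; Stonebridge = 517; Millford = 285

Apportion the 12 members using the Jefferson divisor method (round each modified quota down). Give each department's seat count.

Oakdale 1, Rivermont 4, Pinehurst 1, Claybrook 2, Stonebridge 3, Millford 1

Standard divisor 2215/12 ≈ 184.583; standard quotas: Oakdale 1.002, Rivermont 3.749, Pinehurst 1.219, Claybrook 1.685, Stonebridge 2.801, Millford 1.544.
Rounding down gives 1, 3, 1, 1, 2, 1 = 9 seats, so the divisor must be adjusted.
With modified divisor 150: modified quotas Oakdale 1.233, Rivermont 4.613, Pinehurst 1.500, Claybrook 2.073, Stonebridge 3.447, Millford 1.900.
Rounding down: Oakdale 1, Rivermont 4, Pinehurst 1, Claybrook 2, Stonebridge 3, Millford 1 (total 12).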